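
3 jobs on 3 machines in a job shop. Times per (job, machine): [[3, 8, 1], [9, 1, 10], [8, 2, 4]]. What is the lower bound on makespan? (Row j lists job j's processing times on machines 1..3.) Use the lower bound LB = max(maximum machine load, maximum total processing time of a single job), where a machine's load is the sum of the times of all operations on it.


Machine loads:
  Machine 1: 3 + 9 + 8 = 20
  Machine 2: 8 + 1 + 2 = 11
  Machine 3: 1 + 10 + 4 = 15
Max machine load = 20
Job totals:
  Job 1: 12
  Job 2: 20
  Job 3: 14
Max job total = 20
Lower bound = max(20, 20) = 20

20


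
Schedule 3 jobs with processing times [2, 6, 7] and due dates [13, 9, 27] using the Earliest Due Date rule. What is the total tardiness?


Sort by due date (EDD order): [(6, 9), (2, 13), (7, 27)]
Compute completion times and tardiness:
  Job 1: p=6, d=9, C=6, tardiness=max(0,6-9)=0
  Job 2: p=2, d=13, C=8, tardiness=max(0,8-13)=0
  Job 3: p=7, d=27, C=15, tardiness=max(0,15-27)=0
Total tardiness = 0

0


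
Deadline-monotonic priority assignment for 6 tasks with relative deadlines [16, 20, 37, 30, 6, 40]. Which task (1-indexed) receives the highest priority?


Sort tasks by relative deadline (ascending):
  Task 5: deadline = 6
  Task 1: deadline = 16
  Task 2: deadline = 20
  Task 4: deadline = 30
  Task 3: deadline = 37
  Task 6: deadline = 40
Priority order (highest first): [5, 1, 2, 4, 3, 6]
Highest priority task = 5

5


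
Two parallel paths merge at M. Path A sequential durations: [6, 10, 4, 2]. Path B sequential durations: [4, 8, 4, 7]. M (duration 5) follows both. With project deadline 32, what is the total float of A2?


Forward pass: ES(A2) = sum of predecessors on chain A = 6
EF = ES + duration = 6 + 10 = 16
Backward pass: LF(M) = deadline = 32; LS(M) = 32 - 5 = 27
LF(A2) = LS(M) - sum(successors on chain A) = 27 - 6 = 21
LS = LF - duration = 21 - 10 = 11
Total float = LS - ES = 11 - 6 = 5

5


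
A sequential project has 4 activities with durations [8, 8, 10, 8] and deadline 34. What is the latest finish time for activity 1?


LF(activity 1) = deadline - sum of successor durations
Successors: activities 2 through 4 with durations [8, 10, 8]
Sum of successor durations = 26
LF = 34 - 26 = 8

8


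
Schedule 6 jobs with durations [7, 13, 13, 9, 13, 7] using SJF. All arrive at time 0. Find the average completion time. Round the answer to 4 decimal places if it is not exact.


SJF order (ascending): [7, 7, 9, 13, 13, 13]
Completion times:
  Job 1: burst=7, C=7
  Job 2: burst=7, C=14
  Job 3: burst=9, C=23
  Job 4: burst=13, C=36
  Job 5: burst=13, C=49
  Job 6: burst=13, C=62
Average completion = 191/6 = 31.8333

31.8333


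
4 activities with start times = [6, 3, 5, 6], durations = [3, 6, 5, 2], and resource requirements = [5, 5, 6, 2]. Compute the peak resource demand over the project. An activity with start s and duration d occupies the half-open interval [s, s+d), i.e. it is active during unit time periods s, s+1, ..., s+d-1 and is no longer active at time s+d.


Each activity i is active on [start_i, start_i + duration_i).
Compute total resource usage per time slot:
  t=0: active resources = [], total = 0
  t=1: active resources = [], total = 0
  t=2: active resources = [], total = 0
  t=3: active resources = [5], total = 5
  t=4: active resources = [5], total = 5
  t=5: active resources = [5, 6], total = 11
  t=6: active resources = [5, 5, 6, 2], total = 18
  t=7: active resources = [5, 5, 6, 2], total = 18
  t=8: active resources = [5, 5, 6], total = 16
  t=9: active resources = [6], total = 6
Peak resource demand = 18

18


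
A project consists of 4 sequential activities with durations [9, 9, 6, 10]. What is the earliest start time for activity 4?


Activity 4 starts after activities 1 through 3 complete.
Predecessor durations: [9, 9, 6]
ES = 9 + 9 + 6 = 24

24


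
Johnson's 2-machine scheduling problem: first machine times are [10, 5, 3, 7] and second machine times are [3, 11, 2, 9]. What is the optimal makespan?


Apply Johnson's rule:
  Group 1 (a <= b): [(2, 5, 11), (4, 7, 9)]
  Group 2 (a > b): [(1, 10, 3), (3, 3, 2)]
Optimal job order: [2, 4, 1, 3]
Schedule:
  Job 2: M1 done at 5, M2 done at 16
  Job 4: M1 done at 12, M2 done at 25
  Job 1: M1 done at 22, M2 done at 28
  Job 3: M1 done at 25, M2 done at 30
Makespan = 30

30


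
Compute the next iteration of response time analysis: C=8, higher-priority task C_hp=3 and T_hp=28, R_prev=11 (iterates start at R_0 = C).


R_next = C + ceil(R_prev / T_hp) * C_hp
ceil(11 / 28) = ceil(0.3929) = 1
Interference = 1 * 3 = 3
R_next = 8 + 3 = 11
R_next = R_prev, so the iteration has converged (response time = 11).

11


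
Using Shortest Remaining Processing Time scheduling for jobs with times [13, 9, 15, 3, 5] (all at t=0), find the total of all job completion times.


Since all jobs arrive at t=0, SRPT equals SPT ordering.
SPT order: [3, 5, 9, 13, 15]
Completion times:
  Job 1: p=3, C=3
  Job 2: p=5, C=8
  Job 3: p=9, C=17
  Job 4: p=13, C=30
  Job 5: p=15, C=45
Total completion time = 3 + 8 + 17 + 30 + 45 = 103

103


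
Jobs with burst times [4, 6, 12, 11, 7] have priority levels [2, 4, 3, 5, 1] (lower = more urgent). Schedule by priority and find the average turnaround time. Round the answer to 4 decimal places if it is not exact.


Sort by priority (ascending = highest first):
Order: [(1, 7), (2, 4), (3, 12), (4, 6), (5, 11)]
Completion times:
  Priority 1, burst=7, C=7
  Priority 2, burst=4, C=11
  Priority 3, burst=12, C=23
  Priority 4, burst=6, C=29
  Priority 5, burst=11, C=40
Average turnaround = 110/5 = 22.0

22.0


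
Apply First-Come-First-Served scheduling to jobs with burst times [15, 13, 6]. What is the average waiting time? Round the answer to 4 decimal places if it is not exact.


FCFS order (as given): [15, 13, 6]
Waiting times:
  Job 1: wait = 0
  Job 2: wait = 15
  Job 3: wait = 28
Sum of waiting times = 43
Average waiting time = 43/3 = 14.3333

14.3333


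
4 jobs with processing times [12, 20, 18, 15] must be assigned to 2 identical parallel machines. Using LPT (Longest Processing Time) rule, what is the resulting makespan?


Sort jobs in decreasing order (LPT): [20, 18, 15, 12]
Assign each job to the least loaded machine:
  Machine 1: jobs [20, 12], load = 32
  Machine 2: jobs [18, 15], load = 33
Makespan = max load = 33

33


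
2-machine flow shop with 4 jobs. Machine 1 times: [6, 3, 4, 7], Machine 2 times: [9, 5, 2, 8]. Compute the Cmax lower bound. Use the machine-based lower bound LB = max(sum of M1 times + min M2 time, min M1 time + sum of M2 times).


LB1 = sum(M1 times) + min(M2 times) = 20 + 2 = 22
LB2 = min(M1 times) + sum(M2 times) = 3 + 24 = 27
Lower bound = max(LB1, LB2) = max(22, 27) = 27

27


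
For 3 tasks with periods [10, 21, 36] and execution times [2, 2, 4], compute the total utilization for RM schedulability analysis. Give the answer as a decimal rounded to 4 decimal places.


Compute individual utilizations (exact fractions):
  Task 1: C/T = 2/10 = 1/5 (approx. 0.2)
  Task 2: C/T = 2/21 (approx. 0.0952)
  Task 3: C/T = 4/36 = 1/9 (approx. 0.1111)
Total utilization U = 1/5 + 2/21 + 1/9 = 128/315
Rounded to 4 decimal places: U = 0.4063
RM (Liu & Layland) bound for 3 tasks = 0.779763; compare with U = 128/315 (approx. 0.406349)
U <= bound, so schedulable by RM sufficient condition.

0.4063


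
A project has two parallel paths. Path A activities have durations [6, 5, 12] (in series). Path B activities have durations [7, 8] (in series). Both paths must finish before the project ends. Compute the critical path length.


Path A total = 6 + 5 + 12 = 23
Path B total = 7 + 8 = 15
Critical path = longest path = max(23, 15) = 23

23


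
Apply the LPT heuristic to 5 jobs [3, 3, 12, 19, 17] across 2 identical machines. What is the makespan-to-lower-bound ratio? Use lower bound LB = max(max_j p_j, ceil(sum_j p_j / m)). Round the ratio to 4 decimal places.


LPT order: [19, 17, 12, 3, 3]
Machine loads after assignment: [25, 29]
LPT makespan = 29
Lower bound = max(max_job, ceil(total/2)) = max(19, 27) = 27
Ratio = 29 / 27 = 1.0741

1.0741


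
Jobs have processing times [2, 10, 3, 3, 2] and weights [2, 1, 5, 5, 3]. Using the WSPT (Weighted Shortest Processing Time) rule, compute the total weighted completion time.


Compute p/w ratios and sort ascending (WSPT): [(3, 5), (3, 5), (2, 3), (2, 2), (10, 1)]
Compute weighted completion times:
  Job (p=3,w=5): C=3, w*C=5*3=15
  Job (p=3,w=5): C=6, w*C=5*6=30
  Job (p=2,w=3): C=8, w*C=3*8=24
  Job (p=2,w=2): C=10, w*C=2*10=20
  Job (p=10,w=1): C=20, w*C=1*20=20
Total weighted completion time = 109

109


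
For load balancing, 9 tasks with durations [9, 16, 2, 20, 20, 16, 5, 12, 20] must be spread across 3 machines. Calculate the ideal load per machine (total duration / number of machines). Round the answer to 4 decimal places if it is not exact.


Total processing time = 9 + 16 + 2 + 20 + 20 + 16 + 5 + 12 + 20 = 120
Number of machines = 3
Ideal balanced load = 120 / 3 = 40.0

40.0


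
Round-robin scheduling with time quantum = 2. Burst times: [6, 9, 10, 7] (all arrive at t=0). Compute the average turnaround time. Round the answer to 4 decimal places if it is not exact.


Time quantum = 2
Execution trace:
  J1 runs 2 units, time = 2
  J2 runs 2 units, time = 4
  J3 runs 2 units, time = 6
  J4 runs 2 units, time = 8
  J1 runs 2 units, time = 10
  J2 runs 2 units, time = 12
  J3 runs 2 units, time = 14
  J4 runs 2 units, time = 16
  J1 runs 2 units, time = 18
  J2 runs 2 units, time = 20
  J3 runs 2 units, time = 22
  J4 runs 2 units, time = 24
  J2 runs 2 units, time = 26
  J3 runs 2 units, time = 28
  J4 runs 1 units, time = 29
  J2 runs 1 units, time = 30
  J3 runs 2 units, time = 32
Finish times: [18, 30, 32, 29]
Average turnaround = 109/4 = 27.25

27.25


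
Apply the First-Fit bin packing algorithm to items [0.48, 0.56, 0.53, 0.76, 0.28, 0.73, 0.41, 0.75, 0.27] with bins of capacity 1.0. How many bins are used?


Place items sequentially using First-Fit:
  Item 0.48 -> new Bin 1
  Item 0.56 -> new Bin 2
  Item 0.53 -> new Bin 3
  Item 0.76 -> new Bin 4
  Item 0.28 -> Bin 1 (now 0.76)
  Item 0.73 -> new Bin 5
  Item 0.41 -> Bin 2 (now 0.97)
  Item 0.75 -> new Bin 6
  Item 0.27 -> Bin 3 (now 0.8)
Total bins used = 6

6


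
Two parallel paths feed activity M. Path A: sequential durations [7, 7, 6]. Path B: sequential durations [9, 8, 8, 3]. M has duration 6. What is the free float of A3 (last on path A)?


ES(A3) = sum of predecessors on chain A = 14
EF(A3) = ES + duration = 14 + 6 = 20
Successor of A3 is M. ES(M) = max(sum(A), sum(B)) = max(20, 28) = 28
Free float = ES(successor) - EF(current) = 28 - 20 = 8

8


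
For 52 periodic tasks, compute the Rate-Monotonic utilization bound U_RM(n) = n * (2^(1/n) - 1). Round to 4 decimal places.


Compute 2^(1/52) = 1.0134189907
Subtract 1: 1.0134189907 - 1 = 0.0134189907
Multiply by n: 52 * 0.0134189907 = 0.6977875164
Round to 4 dp: 0.6978

0.6978


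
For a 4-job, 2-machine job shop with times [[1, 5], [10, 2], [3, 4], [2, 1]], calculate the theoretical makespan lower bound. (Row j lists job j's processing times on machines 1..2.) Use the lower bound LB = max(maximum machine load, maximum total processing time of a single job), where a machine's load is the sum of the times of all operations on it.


Machine loads:
  Machine 1: 1 + 10 + 3 + 2 = 16
  Machine 2: 5 + 2 + 4 + 1 = 12
Max machine load = 16
Job totals:
  Job 1: 6
  Job 2: 12
  Job 3: 7
  Job 4: 3
Max job total = 12
Lower bound = max(16, 12) = 16

16


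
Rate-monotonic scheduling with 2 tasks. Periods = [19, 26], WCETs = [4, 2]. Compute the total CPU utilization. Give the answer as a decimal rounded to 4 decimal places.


Compute individual utilizations (exact fractions):
  Task 1: C/T = 4/19 (approx. 0.2105)
  Task 2: C/T = 2/26 = 1/13 (approx. 0.0769)
Total utilization U = 4/19 + 1/13 = 71/247
Rounded to 4 decimal places: U = 0.2874
RM (Liu & Layland) bound for 2 tasks = 0.828427; compare with U = 71/247 (approx. 0.287449)
U <= bound, so schedulable by RM sufficient condition.

0.2874


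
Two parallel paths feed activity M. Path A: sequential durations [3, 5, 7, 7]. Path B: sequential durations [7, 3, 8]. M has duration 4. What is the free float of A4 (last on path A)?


ES(A4) = sum of predecessors on chain A = 15
EF(A4) = ES + duration = 15 + 7 = 22
Successor of A4 is M. ES(M) = max(sum(A), sum(B)) = max(22, 18) = 22
Free float = ES(successor) - EF(current) = 22 - 22 = 0

0


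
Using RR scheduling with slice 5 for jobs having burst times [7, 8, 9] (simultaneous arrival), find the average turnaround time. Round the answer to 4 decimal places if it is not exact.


Time quantum = 5
Execution trace:
  J1 runs 5 units, time = 5
  J2 runs 5 units, time = 10
  J3 runs 5 units, time = 15
  J1 runs 2 units, time = 17
  J2 runs 3 units, time = 20
  J3 runs 4 units, time = 24
Finish times: [17, 20, 24]
Average turnaround = 61/3 = 20.3333

20.3333


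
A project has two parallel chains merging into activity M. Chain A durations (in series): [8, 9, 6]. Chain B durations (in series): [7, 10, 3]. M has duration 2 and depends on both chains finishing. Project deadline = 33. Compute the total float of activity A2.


Forward pass: ES(A2) = sum of predecessors on chain A = 8
EF = ES + duration = 8 + 9 = 17
Backward pass: LF(M) = deadline = 33; LS(M) = 33 - 2 = 31
LF(A2) = LS(M) - sum(successors on chain A) = 31 - 6 = 25
LS = LF - duration = 25 - 9 = 16
Total float = LS - ES = 16 - 8 = 8

8


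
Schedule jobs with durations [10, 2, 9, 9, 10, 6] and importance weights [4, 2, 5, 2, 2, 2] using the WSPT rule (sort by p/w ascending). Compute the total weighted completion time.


Compute p/w ratios and sort ascending (WSPT): [(2, 2), (9, 5), (10, 4), (6, 2), (9, 2), (10, 2)]
Compute weighted completion times:
  Job (p=2,w=2): C=2, w*C=2*2=4
  Job (p=9,w=5): C=11, w*C=5*11=55
  Job (p=10,w=4): C=21, w*C=4*21=84
  Job (p=6,w=2): C=27, w*C=2*27=54
  Job (p=9,w=2): C=36, w*C=2*36=72
  Job (p=10,w=2): C=46, w*C=2*46=92
Total weighted completion time = 361

361


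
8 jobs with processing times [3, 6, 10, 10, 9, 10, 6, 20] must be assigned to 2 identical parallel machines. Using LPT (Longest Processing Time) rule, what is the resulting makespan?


Sort jobs in decreasing order (LPT): [20, 10, 10, 10, 9, 6, 6, 3]
Assign each job to the least loaded machine:
  Machine 1: jobs [20, 10, 6], load = 36
  Machine 2: jobs [10, 10, 9, 6, 3], load = 38
Makespan = max load = 38

38


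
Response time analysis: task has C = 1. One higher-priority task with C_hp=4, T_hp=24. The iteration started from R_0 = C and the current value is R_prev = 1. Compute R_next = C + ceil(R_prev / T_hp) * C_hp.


R_next = C + ceil(R_prev / T_hp) * C_hp
ceil(1 / 24) = ceil(0.0417) = 1
Interference = 1 * 4 = 4
R_next = 1 + 4 = 5

5


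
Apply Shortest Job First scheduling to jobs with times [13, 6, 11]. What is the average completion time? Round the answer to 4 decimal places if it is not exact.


SJF order (ascending): [6, 11, 13]
Completion times:
  Job 1: burst=6, C=6
  Job 2: burst=11, C=17
  Job 3: burst=13, C=30
Average completion = 53/3 = 17.6667

17.6667


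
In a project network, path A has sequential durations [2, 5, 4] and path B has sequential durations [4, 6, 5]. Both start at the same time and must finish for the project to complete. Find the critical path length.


Path A total = 2 + 5 + 4 = 11
Path B total = 4 + 6 + 5 = 15
Critical path = longest path = max(11, 15) = 15

15


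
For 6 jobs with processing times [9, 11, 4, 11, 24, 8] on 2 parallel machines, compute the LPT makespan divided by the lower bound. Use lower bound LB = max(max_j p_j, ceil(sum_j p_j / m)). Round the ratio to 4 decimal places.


LPT order: [24, 11, 11, 9, 8, 4]
Machine loads after assignment: [32, 35]
LPT makespan = 35
Lower bound = max(max_job, ceil(total/2)) = max(24, 34) = 34
Ratio = 35 / 34 = 1.0294

1.0294


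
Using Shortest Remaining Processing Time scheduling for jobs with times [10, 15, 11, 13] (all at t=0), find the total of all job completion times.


Since all jobs arrive at t=0, SRPT equals SPT ordering.
SPT order: [10, 11, 13, 15]
Completion times:
  Job 1: p=10, C=10
  Job 2: p=11, C=21
  Job 3: p=13, C=34
  Job 4: p=15, C=49
Total completion time = 10 + 21 + 34 + 49 = 114

114


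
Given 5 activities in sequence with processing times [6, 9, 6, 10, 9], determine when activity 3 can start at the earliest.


Activity 3 starts after activities 1 through 2 complete.
Predecessor durations: [6, 9]
ES = 6 + 9 = 15

15


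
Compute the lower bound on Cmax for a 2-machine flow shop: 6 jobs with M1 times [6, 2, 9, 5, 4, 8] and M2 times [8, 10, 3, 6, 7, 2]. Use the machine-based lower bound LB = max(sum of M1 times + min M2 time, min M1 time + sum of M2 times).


LB1 = sum(M1 times) + min(M2 times) = 34 + 2 = 36
LB2 = min(M1 times) + sum(M2 times) = 2 + 36 = 38
Lower bound = max(LB1, LB2) = max(36, 38) = 38

38


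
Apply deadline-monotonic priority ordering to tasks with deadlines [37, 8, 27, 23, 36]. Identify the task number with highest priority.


Sort tasks by relative deadline (ascending):
  Task 2: deadline = 8
  Task 4: deadline = 23
  Task 3: deadline = 27
  Task 5: deadline = 36
  Task 1: deadline = 37
Priority order (highest first): [2, 4, 3, 5, 1]
Highest priority task = 2

2


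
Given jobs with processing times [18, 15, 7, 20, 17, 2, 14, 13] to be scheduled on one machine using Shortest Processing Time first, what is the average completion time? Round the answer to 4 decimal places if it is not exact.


Sort jobs by processing time (SPT order): [2, 7, 13, 14, 15, 17, 18, 20]
Compute completion times sequentially:
  Job 1: processing = 2, completes at 2
  Job 2: processing = 7, completes at 9
  Job 3: processing = 13, completes at 22
  Job 4: processing = 14, completes at 36
  Job 5: processing = 15, completes at 51
  Job 6: processing = 17, completes at 68
  Job 7: processing = 18, completes at 86
  Job 8: processing = 20, completes at 106
Sum of completion times = 380
Average completion time = 380/8 = 47.5

47.5


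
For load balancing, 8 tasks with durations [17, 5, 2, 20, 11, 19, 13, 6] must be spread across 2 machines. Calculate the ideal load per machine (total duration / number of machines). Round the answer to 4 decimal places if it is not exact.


Total processing time = 17 + 5 + 2 + 20 + 11 + 19 + 13 + 6 = 93
Number of machines = 2
Ideal balanced load = 93 / 2 = 46.5

46.5


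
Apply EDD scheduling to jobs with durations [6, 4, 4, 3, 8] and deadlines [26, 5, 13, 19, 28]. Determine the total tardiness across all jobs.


Sort by due date (EDD order): [(4, 5), (4, 13), (3, 19), (6, 26), (8, 28)]
Compute completion times and tardiness:
  Job 1: p=4, d=5, C=4, tardiness=max(0,4-5)=0
  Job 2: p=4, d=13, C=8, tardiness=max(0,8-13)=0
  Job 3: p=3, d=19, C=11, tardiness=max(0,11-19)=0
  Job 4: p=6, d=26, C=17, tardiness=max(0,17-26)=0
  Job 5: p=8, d=28, C=25, tardiness=max(0,25-28)=0
Total tardiness = 0

0


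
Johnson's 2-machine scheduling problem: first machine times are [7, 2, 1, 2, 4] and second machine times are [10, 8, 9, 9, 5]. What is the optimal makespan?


Apply Johnson's rule:
  Group 1 (a <= b): [(3, 1, 9), (2, 2, 8), (4, 2, 9), (5, 4, 5), (1, 7, 10)]
  Group 2 (a > b): []
Optimal job order: [3, 2, 4, 5, 1]
Schedule:
  Job 3: M1 done at 1, M2 done at 10
  Job 2: M1 done at 3, M2 done at 18
  Job 4: M1 done at 5, M2 done at 27
  Job 5: M1 done at 9, M2 done at 32
  Job 1: M1 done at 16, M2 done at 42
Makespan = 42

42


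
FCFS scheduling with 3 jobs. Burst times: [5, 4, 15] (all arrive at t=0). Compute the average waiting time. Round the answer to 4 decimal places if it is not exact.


FCFS order (as given): [5, 4, 15]
Waiting times:
  Job 1: wait = 0
  Job 2: wait = 5
  Job 3: wait = 9
Sum of waiting times = 14
Average waiting time = 14/3 = 4.6667

4.6667


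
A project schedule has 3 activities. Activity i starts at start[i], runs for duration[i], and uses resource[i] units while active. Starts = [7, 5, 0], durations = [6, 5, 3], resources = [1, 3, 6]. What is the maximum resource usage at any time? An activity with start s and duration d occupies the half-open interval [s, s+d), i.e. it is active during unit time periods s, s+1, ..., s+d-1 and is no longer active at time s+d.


Each activity i is active on [start_i, start_i + duration_i).
Compute total resource usage per time slot:
  t=0: active resources = [6], total = 6
  t=1: active resources = [6], total = 6
  t=2: active resources = [6], total = 6
  t=3: active resources = [], total = 0
  t=4: active resources = [], total = 0
  t=5: active resources = [3], total = 3
  t=6: active resources = [3], total = 3
  t=7: active resources = [1, 3], total = 4
  t=8: active resources = [1, 3], total = 4
  t=9: active resources = [1, 3], total = 4
  t=10: active resources = [1], total = 1
  t=11: active resources = [1], total = 1
  t=12: active resources = [1], total = 1
Peak resource demand = 6

6


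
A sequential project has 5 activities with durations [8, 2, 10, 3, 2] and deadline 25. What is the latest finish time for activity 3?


LF(activity 3) = deadline - sum of successor durations
Successors: activities 4 through 5 with durations [3, 2]
Sum of successor durations = 5
LF = 25 - 5 = 20

20


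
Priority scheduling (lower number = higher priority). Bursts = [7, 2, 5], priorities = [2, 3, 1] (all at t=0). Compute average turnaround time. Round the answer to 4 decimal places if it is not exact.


Sort by priority (ascending = highest first):
Order: [(1, 5), (2, 7), (3, 2)]
Completion times:
  Priority 1, burst=5, C=5
  Priority 2, burst=7, C=12
  Priority 3, burst=2, C=14
Average turnaround = 31/3 = 10.3333

10.3333


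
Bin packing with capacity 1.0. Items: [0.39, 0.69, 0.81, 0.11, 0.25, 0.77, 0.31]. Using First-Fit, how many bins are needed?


Place items sequentially using First-Fit:
  Item 0.39 -> new Bin 1
  Item 0.69 -> new Bin 2
  Item 0.81 -> new Bin 3
  Item 0.11 -> Bin 1 (now 0.5)
  Item 0.25 -> Bin 1 (now 0.75)
  Item 0.77 -> new Bin 4
  Item 0.31 -> Bin 2 (now 1.0)
Total bins used = 4

4


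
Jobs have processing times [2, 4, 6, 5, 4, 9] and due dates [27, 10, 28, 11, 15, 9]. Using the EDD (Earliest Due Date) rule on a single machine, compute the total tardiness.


Sort by due date (EDD order): [(9, 9), (4, 10), (5, 11), (4, 15), (2, 27), (6, 28)]
Compute completion times and tardiness:
  Job 1: p=9, d=9, C=9, tardiness=max(0,9-9)=0
  Job 2: p=4, d=10, C=13, tardiness=max(0,13-10)=3
  Job 3: p=5, d=11, C=18, tardiness=max(0,18-11)=7
  Job 4: p=4, d=15, C=22, tardiness=max(0,22-15)=7
  Job 5: p=2, d=27, C=24, tardiness=max(0,24-27)=0
  Job 6: p=6, d=28, C=30, tardiness=max(0,30-28)=2
Total tardiness = 19

19


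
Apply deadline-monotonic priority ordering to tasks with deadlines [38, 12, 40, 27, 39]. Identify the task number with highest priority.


Sort tasks by relative deadline (ascending):
  Task 2: deadline = 12
  Task 4: deadline = 27
  Task 1: deadline = 38
  Task 5: deadline = 39
  Task 3: deadline = 40
Priority order (highest first): [2, 4, 1, 5, 3]
Highest priority task = 2

2


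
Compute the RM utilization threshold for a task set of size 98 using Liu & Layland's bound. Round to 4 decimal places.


Compute 2^(1/98) = 1.0070980027
Subtract 1: 1.0070980027 - 1 = 0.0070980027
Multiply by n: 98 * 0.0070980027 = 0.6956042646
Round to 4 dp: 0.6956

0.6956


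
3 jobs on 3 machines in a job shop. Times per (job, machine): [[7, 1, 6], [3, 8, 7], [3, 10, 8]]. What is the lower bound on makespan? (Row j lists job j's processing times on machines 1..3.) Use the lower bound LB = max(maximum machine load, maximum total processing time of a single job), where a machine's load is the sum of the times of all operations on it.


Machine loads:
  Machine 1: 7 + 3 + 3 = 13
  Machine 2: 1 + 8 + 10 = 19
  Machine 3: 6 + 7 + 8 = 21
Max machine load = 21
Job totals:
  Job 1: 14
  Job 2: 18
  Job 3: 21
Max job total = 21
Lower bound = max(21, 21) = 21

21


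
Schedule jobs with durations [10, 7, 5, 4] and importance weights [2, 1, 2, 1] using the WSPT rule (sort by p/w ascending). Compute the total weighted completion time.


Compute p/w ratios and sort ascending (WSPT): [(5, 2), (4, 1), (10, 2), (7, 1)]
Compute weighted completion times:
  Job (p=5,w=2): C=5, w*C=2*5=10
  Job (p=4,w=1): C=9, w*C=1*9=9
  Job (p=10,w=2): C=19, w*C=2*19=38
  Job (p=7,w=1): C=26, w*C=1*26=26
Total weighted completion time = 83

83


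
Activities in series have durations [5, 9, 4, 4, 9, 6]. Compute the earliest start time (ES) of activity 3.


Activity 3 starts after activities 1 through 2 complete.
Predecessor durations: [5, 9]
ES = 5 + 9 = 14

14


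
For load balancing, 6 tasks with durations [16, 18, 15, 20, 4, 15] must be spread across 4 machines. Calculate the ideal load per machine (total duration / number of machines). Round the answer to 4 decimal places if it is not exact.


Total processing time = 16 + 18 + 15 + 20 + 4 + 15 = 88
Number of machines = 4
Ideal balanced load = 88 / 4 = 22.0

22.0


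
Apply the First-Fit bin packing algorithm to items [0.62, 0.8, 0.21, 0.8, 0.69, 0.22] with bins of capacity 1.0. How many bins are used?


Place items sequentially using First-Fit:
  Item 0.62 -> new Bin 1
  Item 0.8 -> new Bin 2
  Item 0.21 -> Bin 1 (now 0.83)
  Item 0.8 -> new Bin 3
  Item 0.69 -> new Bin 4
  Item 0.22 -> Bin 4 (now 0.91)
Total bins used = 4

4


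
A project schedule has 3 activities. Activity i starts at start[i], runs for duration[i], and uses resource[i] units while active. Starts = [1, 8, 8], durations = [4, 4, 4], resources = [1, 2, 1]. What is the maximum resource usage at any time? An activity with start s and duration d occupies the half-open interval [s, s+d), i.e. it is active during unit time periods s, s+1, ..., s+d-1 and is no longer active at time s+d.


Each activity i is active on [start_i, start_i + duration_i).
Compute total resource usage per time slot:
  t=0: active resources = [], total = 0
  t=1: active resources = [1], total = 1
  t=2: active resources = [1], total = 1
  t=3: active resources = [1], total = 1
  t=4: active resources = [1], total = 1
  t=5: active resources = [], total = 0
  t=6: active resources = [], total = 0
  t=7: active resources = [], total = 0
  t=8: active resources = [2, 1], total = 3
  t=9: active resources = [2, 1], total = 3
  t=10: active resources = [2, 1], total = 3
  t=11: active resources = [2, 1], total = 3
Peak resource demand = 3

3


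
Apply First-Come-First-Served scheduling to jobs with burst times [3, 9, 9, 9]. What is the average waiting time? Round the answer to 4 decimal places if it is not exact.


FCFS order (as given): [3, 9, 9, 9]
Waiting times:
  Job 1: wait = 0
  Job 2: wait = 3
  Job 3: wait = 12
  Job 4: wait = 21
Sum of waiting times = 36
Average waiting time = 36/4 = 9.0

9.0


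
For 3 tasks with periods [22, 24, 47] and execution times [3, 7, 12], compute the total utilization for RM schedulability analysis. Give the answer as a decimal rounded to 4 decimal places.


Compute individual utilizations (exact fractions):
  Task 1: C/T = 3/22 (approx. 0.1364)
  Task 2: C/T = 7/24 (approx. 0.2917)
  Task 3: C/T = 12/47 (approx. 0.2553)
Total utilization U = 3/22 + 7/24 + 12/47 = 8479/12408
Rounded to 4 decimal places: U = 0.6833
RM (Liu & Layland) bound for 3 tasks = 0.779763; compare with U = 8479/12408 (approx. 0.683349)
U <= bound, so schedulable by RM sufficient condition.

0.6833


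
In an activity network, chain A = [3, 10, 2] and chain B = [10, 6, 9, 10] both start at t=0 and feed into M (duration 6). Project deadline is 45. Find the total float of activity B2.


Forward pass: ES(B2) = sum of predecessors on chain B = 10
EF = ES + duration = 10 + 6 = 16
Backward pass: LF(M) = deadline = 45; LS(M) = 45 - 6 = 39
LF(B2) = LS(M) - sum(successors on chain B) = 39 - 19 = 20
LS = LF - duration = 20 - 6 = 14
Total float = LS - ES = 14 - 10 = 4

4


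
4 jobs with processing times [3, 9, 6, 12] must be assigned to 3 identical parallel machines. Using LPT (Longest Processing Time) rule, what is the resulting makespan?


Sort jobs in decreasing order (LPT): [12, 9, 6, 3]
Assign each job to the least loaded machine:
  Machine 1: jobs [12], load = 12
  Machine 2: jobs [9], load = 9
  Machine 3: jobs [6, 3], load = 9
Makespan = max load = 12

12


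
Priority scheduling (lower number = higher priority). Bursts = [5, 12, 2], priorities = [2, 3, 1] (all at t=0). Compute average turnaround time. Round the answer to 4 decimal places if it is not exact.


Sort by priority (ascending = highest first):
Order: [(1, 2), (2, 5), (3, 12)]
Completion times:
  Priority 1, burst=2, C=2
  Priority 2, burst=5, C=7
  Priority 3, burst=12, C=19
Average turnaround = 28/3 = 9.3333

9.3333


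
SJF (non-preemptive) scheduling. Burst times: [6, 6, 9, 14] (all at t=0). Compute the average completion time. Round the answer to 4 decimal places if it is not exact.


SJF order (ascending): [6, 6, 9, 14]
Completion times:
  Job 1: burst=6, C=6
  Job 2: burst=6, C=12
  Job 3: burst=9, C=21
  Job 4: burst=14, C=35
Average completion = 74/4 = 18.5

18.5


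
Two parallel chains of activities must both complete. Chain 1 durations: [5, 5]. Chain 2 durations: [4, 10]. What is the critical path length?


Path A total = 5 + 5 = 10
Path B total = 4 + 10 = 14
Critical path = longest path = max(10, 14) = 14

14


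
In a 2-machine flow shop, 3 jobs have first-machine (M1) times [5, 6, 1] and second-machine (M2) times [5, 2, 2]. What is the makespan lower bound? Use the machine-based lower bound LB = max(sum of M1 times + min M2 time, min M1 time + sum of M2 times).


LB1 = sum(M1 times) + min(M2 times) = 12 + 2 = 14
LB2 = min(M1 times) + sum(M2 times) = 1 + 9 = 10
Lower bound = max(LB1, LB2) = max(14, 10) = 14

14


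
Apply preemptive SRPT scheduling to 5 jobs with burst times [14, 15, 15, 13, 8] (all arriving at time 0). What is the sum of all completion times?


Since all jobs arrive at t=0, SRPT equals SPT ordering.
SPT order: [8, 13, 14, 15, 15]
Completion times:
  Job 1: p=8, C=8
  Job 2: p=13, C=21
  Job 3: p=14, C=35
  Job 4: p=15, C=50
  Job 5: p=15, C=65
Total completion time = 8 + 21 + 35 + 50 + 65 = 179

179


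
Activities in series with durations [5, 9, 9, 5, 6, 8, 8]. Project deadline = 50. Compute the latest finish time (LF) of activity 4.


LF(activity 4) = deadline - sum of successor durations
Successors: activities 5 through 7 with durations [6, 8, 8]
Sum of successor durations = 22
LF = 50 - 22 = 28

28


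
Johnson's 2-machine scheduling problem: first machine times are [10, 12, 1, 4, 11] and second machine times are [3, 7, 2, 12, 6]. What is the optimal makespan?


Apply Johnson's rule:
  Group 1 (a <= b): [(3, 1, 2), (4, 4, 12)]
  Group 2 (a > b): [(2, 12, 7), (5, 11, 6), (1, 10, 3)]
Optimal job order: [3, 4, 2, 5, 1]
Schedule:
  Job 3: M1 done at 1, M2 done at 3
  Job 4: M1 done at 5, M2 done at 17
  Job 2: M1 done at 17, M2 done at 24
  Job 5: M1 done at 28, M2 done at 34
  Job 1: M1 done at 38, M2 done at 41
Makespan = 41

41


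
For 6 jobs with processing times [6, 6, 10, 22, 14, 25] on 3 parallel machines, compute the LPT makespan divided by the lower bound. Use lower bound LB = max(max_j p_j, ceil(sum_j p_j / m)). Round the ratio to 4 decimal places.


LPT order: [25, 22, 14, 10, 6, 6]
Machine loads after assignment: [25, 28, 30]
LPT makespan = 30
Lower bound = max(max_job, ceil(total/3)) = max(25, 28) = 28
Ratio = 30 / 28 = 1.0714

1.0714


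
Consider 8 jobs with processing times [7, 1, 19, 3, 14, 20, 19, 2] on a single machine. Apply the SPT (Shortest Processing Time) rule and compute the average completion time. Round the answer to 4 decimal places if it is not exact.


Sort jobs by processing time (SPT order): [1, 2, 3, 7, 14, 19, 19, 20]
Compute completion times sequentially:
  Job 1: processing = 1, completes at 1
  Job 2: processing = 2, completes at 3
  Job 3: processing = 3, completes at 6
  Job 4: processing = 7, completes at 13
  Job 5: processing = 14, completes at 27
  Job 6: processing = 19, completes at 46
  Job 7: processing = 19, completes at 65
  Job 8: processing = 20, completes at 85
Sum of completion times = 246
Average completion time = 246/8 = 30.75

30.75


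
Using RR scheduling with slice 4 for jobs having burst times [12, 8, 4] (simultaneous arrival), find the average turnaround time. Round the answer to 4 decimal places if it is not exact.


Time quantum = 4
Execution trace:
  J1 runs 4 units, time = 4
  J2 runs 4 units, time = 8
  J3 runs 4 units, time = 12
  J1 runs 4 units, time = 16
  J2 runs 4 units, time = 20
  J1 runs 4 units, time = 24
Finish times: [24, 20, 12]
Average turnaround = 56/3 = 18.6667

18.6667


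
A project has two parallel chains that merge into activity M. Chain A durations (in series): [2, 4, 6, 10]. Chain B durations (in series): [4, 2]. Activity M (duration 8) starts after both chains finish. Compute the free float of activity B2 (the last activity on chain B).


ES(B2) = sum of predecessors on chain B = 4
EF(B2) = ES + duration = 4 + 2 = 6
Successor of B2 is M. ES(M) = max(sum(A), sum(B)) = max(22, 6) = 22
Free float = ES(successor) - EF(current) = 22 - 6 = 16

16


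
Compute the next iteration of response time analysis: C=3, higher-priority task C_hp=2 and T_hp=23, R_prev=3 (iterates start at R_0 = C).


R_next = C + ceil(R_prev / T_hp) * C_hp
ceil(3 / 23) = ceil(0.1304) = 1
Interference = 1 * 2 = 2
R_next = 3 + 2 = 5

5


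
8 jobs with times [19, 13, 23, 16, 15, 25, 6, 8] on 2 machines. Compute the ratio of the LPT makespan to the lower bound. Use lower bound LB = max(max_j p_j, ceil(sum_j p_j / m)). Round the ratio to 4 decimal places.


LPT order: [25, 23, 19, 16, 15, 13, 8, 6]
Machine loads after assignment: [62, 63]
LPT makespan = 63
Lower bound = max(max_job, ceil(total/2)) = max(25, 63) = 63
Ratio = 63 / 63 = 1.0

1.0


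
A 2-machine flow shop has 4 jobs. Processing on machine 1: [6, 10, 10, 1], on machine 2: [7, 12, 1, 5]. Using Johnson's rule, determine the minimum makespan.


Apply Johnson's rule:
  Group 1 (a <= b): [(4, 1, 5), (1, 6, 7), (2, 10, 12)]
  Group 2 (a > b): [(3, 10, 1)]
Optimal job order: [4, 1, 2, 3]
Schedule:
  Job 4: M1 done at 1, M2 done at 6
  Job 1: M1 done at 7, M2 done at 14
  Job 2: M1 done at 17, M2 done at 29
  Job 3: M1 done at 27, M2 done at 30
Makespan = 30

30


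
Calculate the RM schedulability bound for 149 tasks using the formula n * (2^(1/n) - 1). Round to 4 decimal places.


Compute 2^(1/149) = 1.0046628318
Subtract 1: 1.0046628318 - 1 = 0.0046628318
Multiply by n: 149 * 0.0046628318 = 0.6947619382
Round to 4 dp: 0.6948

0.6948


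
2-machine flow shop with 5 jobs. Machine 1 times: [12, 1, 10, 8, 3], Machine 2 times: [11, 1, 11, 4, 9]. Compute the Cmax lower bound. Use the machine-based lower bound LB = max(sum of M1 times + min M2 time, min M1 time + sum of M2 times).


LB1 = sum(M1 times) + min(M2 times) = 34 + 1 = 35
LB2 = min(M1 times) + sum(M2 times) = 1 + 36 = 37
Lower bound = max(LB1, LB2) = max(35, 37) = 37

37


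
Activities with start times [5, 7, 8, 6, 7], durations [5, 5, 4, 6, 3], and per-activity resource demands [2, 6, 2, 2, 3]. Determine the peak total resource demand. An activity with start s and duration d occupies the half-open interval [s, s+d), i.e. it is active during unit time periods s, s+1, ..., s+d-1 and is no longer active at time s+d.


Each activity i is active on [start_i, start_i + duration_i).
Compute total resource usage per time slot:
  t=0: active resources = [], total = 0
  t=1: active resources = [], total = 0
  t=2: active resources = [], total = 0
  t=3: active resources = [], total = 0
  t=4: active resources = [], total = 0
  t=5: active resources = [2], total = 2
  t=6: active resources = [2, 2], total = 4
  t=7: active resources = [2, 6, 2, 3], total = 13
  t=8: active resources = [2, 6, 2, 2, 3], total = 15
  t=9: active resources = [2, 6, 2, 2, 3], total = 15
  t=10: active resources = [6, 2, 2], total = 10
  t=11: active resources = [6, 2, 2], total = 10
Peak resource demand = 15

15


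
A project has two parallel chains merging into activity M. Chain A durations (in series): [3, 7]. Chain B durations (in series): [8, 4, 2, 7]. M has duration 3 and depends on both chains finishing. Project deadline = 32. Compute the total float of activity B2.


Forward pass: ES(B2) = sum of predecessors on chain B = 8
EF = ES + duration = 8 + 4 = 12
Backward pass: LF(M) = deadline = 32; LS(M) = 32 - 3 = 29
LF(B2) = LS(M) - sum(successors on chain B) = 29 - 9 = 20
LS = LF - duration = 20 - 4 = 16
Total float = LS - ES = 16 - 8 = 8

8


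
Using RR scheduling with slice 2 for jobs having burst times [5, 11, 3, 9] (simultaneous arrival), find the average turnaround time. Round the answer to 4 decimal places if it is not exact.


Time quantum = 2
Execution trace:
  J1 runs 2 units, time = 2
  J2 runs 2 units, time = 4
  J3 runs 2 units, time = 6
  J4 runs 2 units, time = 8
  J1 runs 2 units, time = 10
  J2 runs 2 units, time = 12
  J3 runs 1 units, time = 13
  J4 runs 2 units, time = 15
  J1 runs 1 units, time = 16
  J2 runs 2 units, time = 18
  J4 runs 2 units, time = 20
  J2 runs 2 units, time = 22
  J4 runs 2 units, time = 24
  J2 runs 2 units, time = 26
  J4 runs 1 units, time = 27
  J2 runs 1 units, time = 28
Finish times: [16, 28, 13, 27]
Average turnaround = 84/4 = 21.0

21.0


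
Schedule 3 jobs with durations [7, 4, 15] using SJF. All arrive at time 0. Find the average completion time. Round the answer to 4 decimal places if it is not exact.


SJF order (ascending): [4, 7, 15]
Completion times:
  Job 1: burst=4, C=4
  Job 2: burst=7, C=11
  Job 3: burst=15, C=26
Average completion = 41/3 = 13.6667

13.6667


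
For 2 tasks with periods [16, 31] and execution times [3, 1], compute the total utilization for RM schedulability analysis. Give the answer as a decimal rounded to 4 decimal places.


Compute individual utilizations (exact fractions):
  Task 1: C/T = 3/16 (approx. 0.1875)
  Task 2: C/T = 1/31 (approx. 0.0323)
Total utilization U = 3/16 + 1/31 = 109/496
Rounded to 4 decimal places: U = 0.2198
RM (Liu & Layland) bound for 2 tasks = 0.828427; compare with U = 109/496 (approx. 0.219758)
U <= bound, so schedulable by RM sufficient condition.

0.2198


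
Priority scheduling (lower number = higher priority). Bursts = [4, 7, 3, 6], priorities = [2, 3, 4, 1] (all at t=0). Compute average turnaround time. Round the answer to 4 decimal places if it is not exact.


Sort by priority (ascending = highest first):
Order: [(1, 6), (2, 4), (3, 7), (4, 3)]
Completion times:
  Priority 1, burst=6, C=6
  Priority 2, burst=4, C=10
  Priority 3, burst=7, C=17
  Priority 4, burst=3, C=20
Average turnaround = 53/4 = 13.25

13.25


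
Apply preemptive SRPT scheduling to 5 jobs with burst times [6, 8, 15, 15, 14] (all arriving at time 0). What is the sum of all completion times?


Since all jobs arrive at t=0, SRPT equals SPT ordering.
SPT order: [6, 8, 14, 15, 15]
Completion times:
  Job 1: p=6, C=6
  Job 2: p=8, C=14
  Job 3: p=14, C=28
  Job 4: p=15, C=43
  Job 5: p=15, C=58
Total completion time = 6 + 14 + 28 + 43 + 58 = 149

149


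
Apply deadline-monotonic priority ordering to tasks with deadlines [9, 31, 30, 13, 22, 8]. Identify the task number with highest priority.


Sort tasks by relative deadline (ascending):
  Task 6: deadline = 8
  Task 1: deadline = 9
  Task 4: deadline = 13
  Task 5: deadline = 22
  Task 3: deadline = 30
  Task 2: deadline = 31
Priority order (highest first): [6, 1, 4, 5, 3, 2]
Highest priority task = 6

6


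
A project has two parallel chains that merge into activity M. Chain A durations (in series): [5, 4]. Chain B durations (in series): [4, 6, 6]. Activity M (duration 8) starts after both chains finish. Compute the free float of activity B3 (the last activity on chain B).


ES(B3) = sum of predecessors on chain B = 10
EF(B3) = ES + duration = 10 + 6 = 16
Successor of B3 is M. ES(M) = max(sum(A), sum(B)) = max(9, 16) = 16
Free float = ES(successor) - EF(current) = 16 - 16 = 0

0
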